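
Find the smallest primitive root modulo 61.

2

φ(61) = 61 − 1 = 60 = 2^2 · 3 · 5.
g is a primitive root iff g^(60/q) ≢ 1 (mod 61) for each prime q ∈ {2, 3, 5}.
g = 2: 2^30 ≡ 60; 2^20 ≡ 47; 2^12 ≡ 9 — none is 1, so 2 is a primitive root.
The smallest primitive root modulo 61 is 2.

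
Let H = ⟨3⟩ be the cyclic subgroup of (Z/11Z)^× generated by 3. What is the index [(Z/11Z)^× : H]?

2

By Lagrange's theorem, ord_11(3) divides φ(11) = 11 − 1 = 10 = 2 · 5.
Divisors of 10: 1, 2, 5, 10.
Evaluate successive powers at the divisors of 10:
3^1 ≡ 3 (mod 11)
3^2 ≡ 9 (mod 11)
3^5 ≡ 1 (mod 11) ✓
The order of 3 is 5, so the subgroup it generates has 5 elements.
The index is φ(11) / ord(3) = 10 / 5 = 2.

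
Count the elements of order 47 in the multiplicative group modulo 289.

φ(289) = φ(17^2) = 17·(17−1) = 272 = 2^4 · 17.
(Z/289Z)^× is cyclic (|G| = 272); a cyclic group of order m has exactly φ(d) elements of each order d | m, and none otherwise.
Since 47 ∤ 272, the count is 0.

0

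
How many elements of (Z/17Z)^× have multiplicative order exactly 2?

1

φ(17) = 17 − 1 = 16 = 2^4.
In a cyclic group of order 16, there are φ(d) elements of order d for each divisor d of 16, and zero for non-divisors.
2 | 16, and φ(2) = 2 − 1 = 1.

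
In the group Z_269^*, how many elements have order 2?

1

φ(269) = 269 − 1 = 268 = 2^2 · 67.
(Z/269Z)^× is cyclic (|G| = 268); a cyclic group of order m has exactly φ(d) elements of each order d | m, and none otherwise.
2 | 268, and φ(2) = 2 − 1 = 1.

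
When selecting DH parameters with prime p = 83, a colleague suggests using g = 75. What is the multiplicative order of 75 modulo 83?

41

ord(75) | φ(83) = 83 − 1 = 82 = 2 · 41.
Divisors of 82: 1, 2, 41, 82.
Test each divisor d:
75^1 ≡ 75 (mod 83)
75^2 ≡ 64 (mod 83)
75^41 ≡ 1 (mod 83) ✓
The smallest such exponent is 41, so the order of 75 is 41.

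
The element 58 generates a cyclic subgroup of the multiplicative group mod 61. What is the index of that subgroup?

12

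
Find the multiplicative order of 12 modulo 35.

12

The order of 12 must divide φ(35) = φ(5·7) = (5−1)·(7−1) = 4·6 = 24 = 2^3 · 3.
Divisors of 24: 1, 2, 3, 4, 6, 8, 12, 24.
Compute 12^d (mod 35) for the divisors d until we hit 1:
12^1 ≡ 12 (mod 35)
12^2 ≡ 4 (mod 35)
12^3 ≡ 13 (mod 35)
12^4 ≡ 16 (mod 35)
12^6 ≡ 29 (mod 35)
12^8 ≡ 11 (mod 35)
12^12 ≡ 1 (mod 35) ✓
Hence ord(12) = 12.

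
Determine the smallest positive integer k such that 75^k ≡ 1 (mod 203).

12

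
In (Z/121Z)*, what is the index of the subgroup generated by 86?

2

ord(86) | φ(121) = φ(11^2) = 11·(11−1) = 110 = 2 · 5 · 11.
Divisors of 110: 1, 2, 5, 10, 11, 22, 55, 110.
Check 86^d mod 121 for each divisor in increasing order:
86^1 ≡ 86 (mod 121)
86^2 ≡ 15 (mod 121)
86^5 ≡ 111 (mod 121)
86^10 ≡ 100 (mod 121)
86^11 ≡ 9 (mod 121)
86^22 ≡ 81 (mod 121)
86^55 ≡ 1 (mod 121) ✓
The order of 86 is 55, so the subgroup it generates has 55 elements.
Index = |(Z/121Z)^×| / |⟨86⟩| = 110 / 55 = 2.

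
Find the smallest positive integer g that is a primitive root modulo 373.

φ(373) = 373 − 1 = 372 = 2^2 · 3 · 31.
Test candidates g = 2, 3, … against the prime factors q ∈ {2, 3, 31} of φ(373): g is a generator iff g^(372/q) ≢ 1 for every such q.
g = 2: 2^186 ≡ 372; 2^124 ≡ 284; 2^12 ≡ 366 — none is 1, so 2 is a primitive root.
Hence the least primitive root of 373 is 2.

2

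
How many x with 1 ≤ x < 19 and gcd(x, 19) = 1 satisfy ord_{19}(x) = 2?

1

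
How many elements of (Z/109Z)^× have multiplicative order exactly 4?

2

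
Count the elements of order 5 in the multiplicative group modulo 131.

4

φ(131) = 131 − 1 = 130 = 2 · 5 · 13.
Since (Z/131Z)^× is cyclic of order 130, the number of elements of order d is φ(d) when d | 130 and 0 otherwise.
5 | 130, and φ(5) = 5 − 1 = 4.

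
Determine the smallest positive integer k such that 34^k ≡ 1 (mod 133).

18

ord(34) | φ(133) = φ(7·19) = (7−1)·(19−1) = 6·18 = 108 = 2^2 · 3^3.
Divisors of 108: 1, 2, 3, 4, 6, 9, 12, 18, 27, 36, 54, 108.
Evaluate successive powers at the divisors of 108:
34^1 ≡ 34
34^2 ≡ 92
34^3 ≡ 69
34^4 ≡ 85
34^6 ≡ 106
34^9 ≡ 132
34^12 ≡ 64
34^18 ≡ 1
Hence ord(34) = 18.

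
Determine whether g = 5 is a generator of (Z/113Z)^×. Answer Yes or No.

Yes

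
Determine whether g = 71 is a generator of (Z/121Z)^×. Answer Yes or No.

No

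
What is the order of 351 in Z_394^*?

49

By Lagrange's theorem, ord_394(351) divides φ(394) = φ(2)·φ(197) = 1·196 = 196 = 2^2 · 7^2.
Divisors of 196: 1, 2, 4, 7, 14, 28, 49, 98, 196.
Test each divisor d:
351^1 ≡ 351
351^2 ≡ 273
351^4 ≡ 63
351^7 ≡ 375
351^14 ≡ 361
351^28 ≡ 301
351^49 ≡ 1
Hence ord(351) = 49.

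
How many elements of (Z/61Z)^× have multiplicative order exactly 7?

φ(61) = 61 − 1 = 60 = 2^2 · 3 · 5.
In a cyclic group of order 60, there are φ(d) elements of order d for each divisor d of 60, and zero for non-divisors.
Here 60 is not a multiple of 7, so there are no elements of order 7.

0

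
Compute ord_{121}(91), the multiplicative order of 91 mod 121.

55

ord(91) | φ(121) = φ(11^2) = 11·(11−1) = 110 = 2 · 5 · 11.
Divisors of 110: 1, 2, 5, 10, 11, 22, 55, 110.
Check 91^d mod 121 for each divisor in increasing order:
91^1 ≡ 91 (mod 121)
91^2 ≡ 53 (mod 121)
91^5 ≡ 67 (mod 121)
91^10 ≡ 12 (mod 121)
91^11 ≡ 3 (mod 121)
91^22 ≡ 9 (mod 121)
91^55 ≡ 1 (mod 121) ✓
Hence ord(91) = 55.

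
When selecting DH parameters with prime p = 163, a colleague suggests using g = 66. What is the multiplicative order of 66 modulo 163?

162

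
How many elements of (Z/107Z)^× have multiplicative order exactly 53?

φ(107) = 107 − 1 = 106 = 2 · 53.
(Z/107Z)^× is cyclic (|G| = 106); a cyclic group of order m has exactly φ(d) elements of each order d | m, and none otherwise.
53 | 106, and φ(53) = 53 − 1 = 52.

52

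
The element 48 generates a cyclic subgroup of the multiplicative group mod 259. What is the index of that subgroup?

36

ord(48) | φ(259) = φ(7·37) = (7−1)·(37−1) = 6·36 = 216 = 2^3 · 3^3.
Divisors of 216: 1, 2, 3, 4, 6, 8, 9, 12, 18, 24, 27, 36, 54, 72, 108, 216.
Check 48^d mod 259 for each divisor in increasing order:
48^1 ≡ 48
48^2 ≡ 232
48^3 ≡ 258
48^4 ≡ 211
48^6 ≡ 1
Thus |⟨48⟩| = ord(48) = 6.
Index = |(Z/259Z)^×| / |⟨48⟩| = 216 / 6 = 36.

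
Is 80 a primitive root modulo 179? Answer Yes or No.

No

φ(179) = 179 − 1 = 178 = 2 · 89.
It suffices to check that the order of 80 is not a proper divisor of 178: compute 80^(178/q) for q ∈ {2, 89}.
80^89 ≡ 1 (mod 179)  [q = 2: ≡ 1 ✗]
80^2 ≡ 135 (mod 179)  [q = 89: ≢ 1 ✓]
Since 80^89 ≡ 1, the order of 80 divides 89 < 178, so 80 is not a primitive root.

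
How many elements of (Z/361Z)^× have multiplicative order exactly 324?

φ(361) = φ(19^2) = 19·(19−1) = 342 = 2 · 3^2 · 19.
(Z/361Z)^× is cyclic (|G| = 342); a cyclic group of order m has exactly φ(d) elements of each order d | m, and none otherwise.
Here 342 is not a multiple of 324, so there are no elements of order 324.

0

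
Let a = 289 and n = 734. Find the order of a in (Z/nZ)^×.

183

Since 289 ∈ (Z/734Z)^×, its order divides φ(734) = φ(2)·φ(367) = 1·366 = 366 = 2 · 3 · 61.
Divisors of 366: 1, 2, 3, 6, 61, 122, 183, 366.
Evaluate successive powers at the divisors of 366:
289^1 ≡ 289 (mod 734)
289^2 ≡ 579 (mod 734)
289^3 ≡ 713 (mod 734)
289^6 ≡ 441 (mod 734)
289^61 ≡ 283 (mod 734)
289^122 ≡ 83 (mod 734)
289^183 ≡ 1 (mod 734) ✓
Hence ord(289) = 183.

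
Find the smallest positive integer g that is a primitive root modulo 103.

5

φ(103) = 103 − 1 = 102 = 2 · 3 · 17.
Test candidates g = 2, 3, … against the prime factors q ∈ {2, 3, 17} of φ(103): g is a generator iff g^(102/q) ≢ 1 for every such q.
g = 2: 2^51 ≡ 1 — hits 1, so not a primitive root.
g = 3: 3^51 ≡ 102; 3^34 ≡ 1 — hits 1, so not a primitive root.
g = 4: 4^51 ≡ 1 — hits 1, so not a primitive root.
g = 5: 5^51 ≡ 102; 5^34 ≡ 56; 5^6 ≡ 72 — none is 1, so 5 is a primitive root.
So 5 is the smallest generator of (Z/103Z)^×.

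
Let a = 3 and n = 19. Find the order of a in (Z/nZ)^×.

Since 3 ∈ (Z/19Z)^×, its order divides φ(19) = 19 − 1 = 18 = 2 · 3^2.
Divisors of 18: 1, 2, 3, 6, 9, 18.
Compute 3^d (mod 19) for the divisors d until we hit 1:
3^1 ≡ 3 (mod 19)
3^2 ≡ 9 (mod 19)
3^3 ≡ 8 (mod 19)
3^6 ≡ 7 (mod 19)
3^9 ≡ 18 (mod 19)
3^18 ≡ 1 (mod 19) ✓
Hence ord(3) = 18.

18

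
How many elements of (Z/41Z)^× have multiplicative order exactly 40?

φ(41) = 41 − 1 = 40 = 2^3 · 5.
Since (Z/41Z)^× is cyclic of order 40, the number of elements of order d is φ(d) when d | 40 and 0 otherwise.
40 = 2^3 · 5 divides 40, and φ(40) = 16.

16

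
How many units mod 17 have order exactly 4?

2

φ(17) = 17 − 1 = 16 = 2^4.
Since (Z/17Z)^× is cyclic of order 16, the number of elements of order d is φ(d) when d | 16 and 0 otherwise.
4 = 2^2 divides 16, and φ(4) = 2.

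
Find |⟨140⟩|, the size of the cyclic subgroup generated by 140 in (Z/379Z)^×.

54

ord(140) | φ(379) = 379 − 1 = 378 = 2 · 3^3 · 7.
Divisors of 378: 1, 2, 3, 6, 7, 9, 14, 18, 21, 27, 42, 54, 63, 126, 189, 378.
Evaluate successive powers at the divisors of 378:
140^1 ≡ 140
140^2 ≡ 271
140^3 ≡ 40
140^6 ≡ 84
140^7 ≡ 11
140^9 ≡ 328
140^14 ≡ 121
140^18 ≡ 327
140^21 ≡ 194
140^27 ≡ 378
140^42 ≡ 115
140^54 ≡ 1
The smallest such exponent is 54, so the order of 140 is 54.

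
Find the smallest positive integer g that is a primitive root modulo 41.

6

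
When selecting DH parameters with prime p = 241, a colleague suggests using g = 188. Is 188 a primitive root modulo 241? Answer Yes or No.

No

φ(241) = 241 − 1 = 240 = 2^4 · 3 · 5.
It suffices to check that the order of 188 is not a proper divisor of 240: compute 188^(240/q) for q ∈ {2, 3, 5}.
188^120 ≡ 1 (mod 241)  [q = 2: ≡ 1 ✗]
188^80 ≡ 225 (mod 241)  [q = 3: ≢ 1 ✓]
188^48 ≡ 98 (mod 241)  [q = 5: ≢ 1 ✓]
The check at q = 2 fails, so 188 generates a proper subgroup.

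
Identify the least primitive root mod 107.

φ(107) = 107 − 1 = 106 = 2 · 53.
g is a primitive root iff g^(106/q) ≢ 1 (mod 107) for each prime q ∈ {2, 53}.
g = 2: 2^53 ≡ 106; 2^2 ≡ 4 — none is 1, so 2 is a primitive root.
The smallest primitive root modulo 107 is 2.

2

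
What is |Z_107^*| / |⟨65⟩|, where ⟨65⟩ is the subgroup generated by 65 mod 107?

1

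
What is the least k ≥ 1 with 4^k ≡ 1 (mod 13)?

By Lagrange's theorem, ord_13(4) divides φ(13) = 13 − 1 = 12 = 2^2 · 3.
Divisors of 12: 1, 2, 3, 4, 6, 12.
Compute 4^d (mod 13) for the divisors d until we hit 1:
4^1 ≡ 4
4^2 ≡ 3
4^3 ≡ 12
4^4 ≡ 9
4^6 ≡ 1
Hence ord(4) = 6.

6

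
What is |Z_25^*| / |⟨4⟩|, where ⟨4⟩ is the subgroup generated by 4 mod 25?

Since 4 ∈ (Z/25Z)^×, its order divides φ(25) = φ(5^2) = 5·(5−1) = 20 = 2^2 · 5.
Divisors of 20: 1, 2, 4, 5, 10, 20.
Test each divisor d:
4^1 ≡ 4 (mod 25)
4^2 ≡ 16 (mod 25)
4^4 ≡ 6 (mod 25)
4^5 ≡ 24 (mod 25)
4^10 ≡ 1 (mod 25) ✓
The order of 4 is 10, so the subgroup it generates has 10 elements.
[(Z/25Z)^× : ⟨4⟩] = 20/10 = 2.

2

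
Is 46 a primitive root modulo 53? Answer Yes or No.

φ(53) = 53 − 1 = 52 = 2^2 · 13.
It suffices to check that the order of 46 is not a proper divisor of 52: compute 46^(52/q) for q ∈ {2, 13}.
46^26 ≡ 1 (mod 53)  [q = 2: ≡ 1 ✗]
46^4 ≡ 16 (mod 53)  [q = 13: ≢ 1 ✓]
46^26 ≡ 1 shows ord(46) | 26, strictly less than φ(53); not a primitive root.

No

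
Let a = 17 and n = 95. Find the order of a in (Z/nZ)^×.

By Lagrange's theorem, ord_95(17) divides φ(95) = φ(5·19) = (5−1)·(19−1) = 4·18 = 72 = 2^3 · 3^2.
Divisors of 72: 1, 2, 3, 4, 6, 8, 9, 12, 18, 24, 36, 72.
Compute 17^d (mod 95) for the divisors d until we hit 1:
17^1 ≡ 17 (mod 95)
17^2 ≡ 4 (mod 95)
17^3 ≡ 68 (mod 95)
17^4 ≡ 16 (mod 95)
17^6 ≡ 64 (mod 95)
17^8 ≡ 66 (mod 95)
17^9 ≡ 77 (mod 95)
17^12 ≡ 11 (mod 95)
17^18 ≡ 39 (mod 95)
17^24 ≡ 26 (mod 95)
17^36 ≡ 1 (mod 95) ✓
Hence ord(17) = 36.

36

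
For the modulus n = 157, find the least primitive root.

5

φ(157) = 157 − 1 = 156 = 2^2 · 3 · 13.
Test candidates g = 2, 3, … against the prime factors q ∈ {2, 3, 13} of φ(157): g is a generator iff g^(156/q) ≢ 1 for every such q.
g = 2: 2^78 ≡ 156; 2^52 ≡ 1 — hits 1, so not a primitive root.
g = 3: 3^78 ≡ 1 — hits 1, so not a primitive root.
g = 4: 4^78 ≡ 1 — hits 1, so not a primitive root.
g = 5: 5^78 ≡ 156; 5^52 ≡ 12; 5^12 ≡ 130 — none is 1, so 5 is a primitive root.
The smallest primitive root modulo 157 is 5.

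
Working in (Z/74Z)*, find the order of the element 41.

Since 41 ∈ (Z/74Z)^×, its order divides φ(74) = φ(2)·φ(37) = 1·36 = 36 = 2^2 · 3^2.
Divisors of 36: 1, 2, 3, 4, 6, 9, 12, 18, 36.
Compute 41^d (mod 74) for the divisors d until we hit 1:
41^1 ≡ 41 (mod 74)
41^2 ≡ 53 (mod 74)
41^3 ≡ 27 (mod 74)
41^4 ≡ 71 (mod 74)
41^6 ≡ 63 (mod 74)
41^9 ≡ 73 (mod 74)
41^12 ≡ 47 (mod 74)
41^18 ≡ 1 (mod 74) ✓
Therefore the multiplicative order of 41 modulo 74 is 18.

18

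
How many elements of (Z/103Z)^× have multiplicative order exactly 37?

φ(103) = 103 − 1 = 102 = 2 · 3 · 17.
Since (Z/103Z)^× is cyclic of order 102, the number of elements of order d is φ(d) when d | 102 and 0 otherwise.
Here 102 is not a multiple of 37, so there are no elements of order 37.

0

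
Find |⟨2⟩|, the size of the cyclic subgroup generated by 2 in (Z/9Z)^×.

ord(2) | φ(9) = φ(3^2) = 3·(3−1) = 6 = 2 · 3.
Divisors of 6: 1, 2, 3, 6.
Check 2^d mod 9 for each divisor in increasing order:
2^1 ≡ 2
2^2 ≡ 4
2^3 ≡ 8
2^6 ≡ 1
Hence ord(2) = 6.

6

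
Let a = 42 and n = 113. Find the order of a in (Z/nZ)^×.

16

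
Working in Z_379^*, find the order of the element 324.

189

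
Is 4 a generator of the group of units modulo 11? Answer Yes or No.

φ(11) = 11 − 1 = 10 = 2 · 5.
Test 4^(10/q) mod 11 for each prime factor q of 10:
4^5 ≡ 1 (mod 11)  [q = 2: ≡ 1 ✗]
4^2 ≡ 5 (mod 11)  [q = 5: ≢ 1 ✓]
4^5 ≡ 1 shows ord(4) | 5, strictly less than φ(11); not a primitive root.

No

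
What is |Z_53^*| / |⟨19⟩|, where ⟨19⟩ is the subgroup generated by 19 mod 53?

1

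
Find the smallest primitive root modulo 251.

6

φ(251) = 251 − 1 = 250 = 2 · 5^3.
g is a primitive root iff g^(250/q) ≢ 1 (mod 251) for each prime q ∈ {2, 5}.
g = 2: 2^125 ≡ 250; 2^50 ≡ 1 — hits 1, so not a primitive root.
g = 3: 3^125 ≡ 1 — hits 1, so not a primitive root.
g = 4: 4^125 ≡ 1 — hits 1, so not a primitive root.
g = 5: 5^125 ≡ 1 — hits 1, so not a primitive root.
g = 6: 6^125 ≡ 250; 6^50 ≡ 219 — none is 1, so 6 is a primitive root.
Hence the least primitive root of 251 is 6.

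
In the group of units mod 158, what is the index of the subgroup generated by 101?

6

The order of 101 must divide φ(158) = φ(2)·φ(79) = 1·78 = 78 = 2 · 3 · 13.
Divisors of 78: 1, 2, 3, 6, 13, 26, 39, 78.
Evaluate successive powers at the divisors of 78:
101^1 ≡ 101 (mod 158)
101^2 ≡ 89 (mod 158)
101^3 ≡ 141 (mod 158)
101^6 ≡ 131 (mod 158)
101^13 ≡ 1 (mod 158) ✓
Thus |⟨101⟩| = ord(101) = 13.
[(Z/158Z)^× : ⟨101⟩] = 78/13 = 6.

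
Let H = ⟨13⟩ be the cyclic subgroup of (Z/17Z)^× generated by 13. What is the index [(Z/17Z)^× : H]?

4

By Lagrange's theorem, ord_17(13) divides φ(17) = 17 − 1 = 16 = 2^4.
Divisors of 16: 1, 2, 4, 8, 16.
Check 13^d mod 17 for each divisor in increasing order:
13^1 ≡ 13 (mod 17)
13^2 ≡ 16 (mod 17)
13^4 ≡ 1 (mod 17) ✓
Thus |⟨13⟩| = ord(13) = 4.
The index is φ(17) / ord(13) = 16 / 4 = 4.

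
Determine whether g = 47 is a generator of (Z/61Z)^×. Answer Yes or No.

No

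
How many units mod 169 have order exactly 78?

24

φ(169) = φ(13^2) = 13·(13−1) = 156 = 2^2 · 3 · 13.
(Z/169Z)^× is cyclic (|G| = 156); a cyclic group of order m has exactly φ(d) elements of each order d | m, and none otherwise.
78 = 2 · 3 · 13 divides 156, and φ(78) = 24.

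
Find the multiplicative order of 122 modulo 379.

378

By Lagrange's theorem, ord_379(122) divides φ(379) = 379 − 1 = 378 = 2 · 3^3 · 7.
Divisors of 378: 1, 2, 3, 6, 7, 9, 14, 18, 21, 27, 42, 54, 63, 126, 189, 378.
Compute 122^d (mod 379) for the divisors d until we hit 1:
122^1 ≡ 122 (mod 379)
122^2 ≡ 103 (mod 379)
122^3 ≡ 59 (mod 379)
122^6 ≡ 70 (mod 379)
122^7 ≡ 202 (mod 379)
122^9 ≡ 340 (mod 379)
122^14 ≡ 251 (mod 379)
122^18 ≡ 5 (mod 379)
122^21 ≡ 295 (mod 379)
122^27 ≡ 184 (mod 379)
122^42 ≡ 234 (mod 379)
122^54 ≡ 125 (mod 379)
122^63 ≡ 52 (mod 379)
122^126 ≡ 51 (mod 379)
122^189 ≡ 378 (mod 379)
122^378 ≡ 1 (mod 379) ✓
Hence ord(122) = 378.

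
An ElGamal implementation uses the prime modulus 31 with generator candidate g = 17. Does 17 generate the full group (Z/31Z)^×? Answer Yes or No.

Yes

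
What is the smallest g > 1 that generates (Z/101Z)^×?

2

φ(101) = 101 − 1 = 100 = 2^2 · 5^2.
Test candidates g = 2, 3, … against the prime factors q ∈ {2, 5} of φ(101): g is a generator iff g^(100/q) ≢ 1 for every such q.
g = 2: 2^50 ≡ 100; 2^20 ≡ 95 — none is 1, so 2 is a primitive root.
Hence the least primitive root of 101 is 2.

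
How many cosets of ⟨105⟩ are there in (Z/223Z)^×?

6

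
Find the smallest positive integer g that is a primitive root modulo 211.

2

φ(211) = 211 − 1 = 210 = 2 · 3 · 5 · 7.
Test candidates g = 2, 3, … against the prime factors q ∈ {2, 3, 5, 7} of φ(211): g is a generator iff g^(210/q) ≢ 1 for every such q.
g = 2: 2^105 ≡ 210; 2^70 ≡ 196; 2^42 ≡ 107; 2^30 ≡ 171 — none is 1, so 2 is a primitive root.
Hence the least primitive root of 211 is 2.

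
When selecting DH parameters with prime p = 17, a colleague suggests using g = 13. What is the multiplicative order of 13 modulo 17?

4

ord(13) | φ(17) = 17 − 1 = 16 = 2^4.
Divisors of 16: 1, 2, 4, 8, 16.
Test each divisor d:
13^1 ≡ 13
13^2 ≡ 16
13^4 ≡ 1
Therefore the multiplicative order of 13 modulo 17 is 4.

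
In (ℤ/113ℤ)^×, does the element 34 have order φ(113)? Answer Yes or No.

φ(113) = 113 − 1 = 112 = 2^4 · 7.
34 is a primitive root mod 113 iff 34^(φ(113)/q) ≢ 1 for every prime q | φ(113), i.e. q ∈ {2, 7}.
34^56 ≡ 112 (mod 113)  [q = 2: ≢ 1 ✓]
34^16 ≡ 16 (mod 113)  [q = 7: ≢ 1 ✓]
All checks pass, so 34 has order 112 and is a primitive root modulo 113.

Yes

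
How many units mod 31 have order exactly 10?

4

φ(31) = 31 − 1 = 30 = 2 · 3 · 5.
(Z/31Z)^× is cyclic (|G| = 30); a cyclic group of order m has exactly φ(d) elements of each order d | m, and none otherwise.
10 = 2 · 5 divides 30, and φ(10) = 4.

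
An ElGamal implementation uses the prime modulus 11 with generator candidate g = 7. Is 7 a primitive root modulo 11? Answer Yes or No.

Yes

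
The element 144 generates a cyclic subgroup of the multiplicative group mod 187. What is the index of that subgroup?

20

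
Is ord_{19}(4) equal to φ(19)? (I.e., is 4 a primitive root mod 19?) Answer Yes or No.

No

φ(19) = 19 − 1 = 18 = 2 · 3^2.
Test 4^(18/q) mod 19 for each prime factor q of 18:
4^9 ≡ 1 (mod 19)  [q = 2: ≡ 1 ✗]
4^6 ≡ 11 (mod 19)  [q = 3: ≢ 1 ✓]
Since 4^9 ≡ 1, the order of 4 divides 9 < 18, so 4 is not a primitive root.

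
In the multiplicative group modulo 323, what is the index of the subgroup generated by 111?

By Lagrange's theorem, ord_323(111) divides φ(323) = φ(17·19) = (17−1)·(19−1) = 16·18 = 288 = 2^5 · 3^2.
Divisors of 288: 1, 2, 3, 4, 6, 8, 9, 12, 16, 18, 24, 32, 36, 48, 72, 96, 144, 288.
Compute 111^d (mod 323) for the divisors d until we hit 1:
111^1 ≡ 111
111^2 ≡ 47
111^3 ≡ 49
111^4 ≡ 271
111^6 ≡ 140
111^8 ≡ 120
111^9 ≡ 77
111^12 ≡ 220
111^16 ≡ 188
111^18 ≡ 115
111^24 ≡ 273
111^32 ≡ 137
111^36 ≡ 305
111^48 ≡ 239
111^72 ≡ 1
So ord_323(111) = 72, hence |⟨111⟩| = 72.
Index = |(Z/323Z)^×| / |⟨111⟩| = 288 / 72 = 4.

4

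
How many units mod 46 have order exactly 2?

1

φ(46) = φ(2)·φ(23) = 1·22 = 22 = 2 · 11.
Since (Z/46Z)^× is cyclic of order 22, the number of elements of order d is φ(d) when d | 22 and 0 otherwise.
2 | 22, and φ(2) = 2 − 1 = 1.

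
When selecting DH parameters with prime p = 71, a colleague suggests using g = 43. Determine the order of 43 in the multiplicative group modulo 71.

ord(43) | φ(71) = 71 − 1 = 70 = 2 · 5 · 7.
Divisors of 70: 1, 2, 5, 7, 10, 14, 35, 70.
Compute 43^d (mod 71) for the divisors d until we hit 1:
43^1 ≡ 43 (mod 71)
43^2 ≡ 3 (mod 71)
43^5 ≡ 32 (mod 71)
43^7 ≡ 25 (mod 71)
43^10 ≡ 30 (mod 71)
43^14 ≡ 57 (mod 71)
43^35 ≡ 1 (mod 71) ✓
Therefore the multiplicative order of 43 modulo 71 is 35.

35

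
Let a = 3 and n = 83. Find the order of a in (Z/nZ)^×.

By Lagrange's theorem, ord_83(3) divides φ(83) = 83 − 1 = 82 = 2 · 41.
Divisors of 82: 1, 2, 41, 82.
Evaluate successive powers at the divisors of 82:
3^1 ≡ 3 (mod 83)
3^2 ≡ 9 (mod 83)
3^41 ≡ 1 (mod 83) ✓
So ord_83(3) = 41.

41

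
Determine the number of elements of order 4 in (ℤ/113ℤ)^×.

2

φ(113) = 113 − 1 = 112 = 2^4 · 7.
Since (Z/113Z)^× is cyclic of order 112, the number of elements of order d is φ(d) when d | 112 and 0 otherwise.
4 = 2^2 divides 112, and φ(4) = 2.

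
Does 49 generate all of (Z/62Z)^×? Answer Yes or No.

No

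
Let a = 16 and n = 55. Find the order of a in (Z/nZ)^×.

5

By Lagrange's theorem, ord_55(16) divides φ(55) = φ(5·11) = (5−1)·(11−1) = 4·10 = 40 = 2^3 · 5.
Divisors of 40: 1, 2, 4, 5, 8, 10, 20, 40.
Test each divisor d:
16^1 ≡ 16 (mod 55)
16^2 ≡ 36 (mod 55)
16^4 ≡ 31 (mod 55)
16^5 ≡ 1 (mod 55) ✓
The smallest such exponent is 5, so the order of 16 is 5.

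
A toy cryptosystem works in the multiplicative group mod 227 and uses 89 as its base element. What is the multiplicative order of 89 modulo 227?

By Lagrange's theorem, ord_227(89) divides φ(227) = 227 − 1 = 226 = 2 · 113.
Divisors of 226: 1, 2, 113, 226.
Test each divisor d:
89^1 ≡ 89 (mod 227)
89^2 ≡ 203 (mod 227)
89^113 ≡ 1 (mod 227) ✓
Hence ord(89) = 113.

113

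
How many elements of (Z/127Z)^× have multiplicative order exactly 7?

6

φ(127) = 127 − 1 = 126 = 2 · 3^2 · 7.
In a cyclic group of order 126, there are φ(d) elements of order d for each divisor d of 126, and zero for non-divisors.
7 | 126, and φ(7) = 7 − 1 = 6.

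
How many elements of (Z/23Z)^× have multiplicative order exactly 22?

10

φ(23) = 23 − 1 = 22 = 2 · 11.
In a cyclic group of order 22, there are φ(d) elements of order d for each divisor d of 22, and zero for non-divisors.
22 = 2 · 11 divides 22, and φ(22) = 10.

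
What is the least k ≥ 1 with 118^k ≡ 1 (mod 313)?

104

By Lagrange's theorem, ord_313(118) divides φ(313) = 313 − 1 = 312 = 2^3 · 3 · 13.
Divisors of 312: 1, 2, 3, 4, 6, 8, 12, 13, 24, 26, 39, 52, 78, 104, 156, 312.
Check 118^d mod 313 for each divisor in increasing order:
118^1 ≡ 118
118^2 ≡ 152
118^3 ≡ 95
118^4 ≡ 255
118^6 ≡ 261
118^8 ≡ 234
118^12 ≡ 200
118^13 ≡ 125
118^24 ≡ 249
118^26 ≡ 288
118^39 ≡ 5
118^52 ≡ 312
118^78 ≡ 25
118^104 ≡ 1
So ord_313(118) = 104.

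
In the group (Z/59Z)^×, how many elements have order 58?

φ(59) = 59 − 1 = 58 = 2 · 29.
(Z/59Z)^× is cyclic (|G| = 58); a cyclic group of order m has exactly φ(d) elements of each order d | m, and none otherwise.
58 = 2 · 29 divides 58, and φ(58) = 28.

28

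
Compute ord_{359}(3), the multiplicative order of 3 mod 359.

179

The order of 3 must divide φ(359) = 359 − 1 = 358 = 2 · 179.
Divisors of 358: 1, 2, 179, 358.
Check 3^d mod 359 for each divisor in increasing order:
3^1 ≡ 3
3^2 ≡ 9
3^179 ≡ 1
Therefore the multiplicative order of 3 modulo 359 is 179.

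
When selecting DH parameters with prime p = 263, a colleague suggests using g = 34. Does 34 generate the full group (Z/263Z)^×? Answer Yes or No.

No

φ(263) = 263 − 1 = 262 = 2 · 131.
34 is a primitive root mod 263 iff 34^(φ(263)/q) ≢ 1 for every prime q | φ(263), i.e. q ∈ {2, 131}.
34^131 ≡ 1 (mod 263)  [q = 2: ≡ 1 ✗]
34^2 ≡ 104 (mod 263)  [q = 131: ≢ 1 ✓]
34^131 ≡ 1 shows ord(34) | 131, strictly less than φ(263); not a primitive root.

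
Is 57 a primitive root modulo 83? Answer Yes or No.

φ(83) = 83 − 1 = 82 = 2 · 41.
57 is a primitive root mod 83 iff 57^(φ(83)/q) ≢ 1 for every prime q | φ(83), i.e. q ∈ {2, 41}.
57^41 ≡ 82 (mod 83)  [q = 2: ≢ 1 ✓]
57^2 ≡ 12 (mod 83)  [q = 41: ≢ 1 ✓]
Every test exponent gives a nontrivial residue, hence 57 generates the full group.

Yes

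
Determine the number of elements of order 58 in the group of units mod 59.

28

φ(59) = 59 − 1 = 58 = 2 · 29.
In a cyclic group of order 58, there are φ(d) elements of order d for each divisor d of 58, and zero for non-divisors.
58 = 2 · 29 divides 58, and φ(58) = 28.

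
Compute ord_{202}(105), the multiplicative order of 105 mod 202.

The order of 105 must divide φ(202) = φ(2)·φ(101) = 1·100 = 100 = 2^2 · 5^2.
Divisors of 100: 1, 2, 4, 5, 10, 20, 25, 50, 100.
Check 105^d mod 202 for each divisor in increasing order:
105^1 ≡ 105
105^2 ≡ 117
105^4 ≡ 155
105^5 ≡ 115
105^10 ≡ 95
105^20 ≡ 137
105^25 ≡ 201
105^50 ≡ 1
Therefore the multiplicative order of 105 modulo 202 is 50.

50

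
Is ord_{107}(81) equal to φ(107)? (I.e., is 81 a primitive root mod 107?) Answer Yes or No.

No

φ(107) = 107 − 1 = 106 = 2 · 53.
An element g generates (Z/107Z)^× iff g^(106/q) ≢ 1 (mod 107) for each prime q ∈ {2, 53}.
81^53 ≡ 1 (mod 107)  [q = 2: ≡ 1 ✗]
81^2 ≡ 34 (mod 107)  [q = 53: ≢ 1 ✓]
The check at q = 2 fails, so 81 generates a proper subgroup.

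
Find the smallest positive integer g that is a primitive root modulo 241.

7

φ(241) = 241 − 1 = 240 = 2^4 · 3 · 5.
Test candidates g = 2, 3, … against the prime factors q ∈ {2, 3, 5} of φ(241): g is a generator iff g^(240/q) ≢ 1 for every such q.
g = 2: 2^120 ≡ 1 — hits 1, so not a primitive root.
g = 3: 3^120 ≡ 1 — hits 1, so not a primitive root.
g = 4: 4^120 ≡ 1 — hits 1, so not a primitive root.
g = 5: 5^120 ≡ 1 — hits 1, so not a primitive root.
g = 6: 6^120 ≡ 1 — hits 1, so not a primitive root.
g = 7: 7^120 ≡ 240; 7^80 ≡ 15; 7^48 ≡ 91 — none is 1, so 7 is a primitive root.
So 7 is the smallest generator of (Z/241Z)^×.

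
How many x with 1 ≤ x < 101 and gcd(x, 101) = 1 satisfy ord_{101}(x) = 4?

2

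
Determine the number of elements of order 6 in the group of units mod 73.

φ(73) = 73 − 1 = 72 = 2^3 · 3^2.
Since (Z/73Z)^× is cyclic of order 72, the number of elements of order d is φ(d) when d | 72 and 0 otherwise.
6 = 2 · 3 divides 72, and φ(6) = 2.

2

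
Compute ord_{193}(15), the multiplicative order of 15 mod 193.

Since 15 ∈ (Z/193Z)^×, its order divides φ(193) = 193 − 1 = 192 = 2^6 · 3.
Divisors of 192: 1, 2, 3, 4, 6, 8, 12, 16, 24, 32, 48, 64, 96, 192.
Compute 15^d (mod 193) for the divisors d until we hit 1:
15^1 ≡ 15 (mod 193)
15^2 ≡ 32 (mod 193)
15^3 ≡ 94 (mod 193)
15^4 ≡ 59 (mod 193)
15^6 ≡ 151 (mod 193)
15^8 ≡ 7 (mod 193)
15^12 ≡ 27 (mod 193)
15^16 ≡ 49 (mod 193)
15^24 ≡ 150 (mod 193)
15^32 ≡ 85 (mod 193)
15^48 ≡ 112 (mod 193)
15^64 ≡ 84 (mod 193)
15^96 ≡ 192 (mod 193)
15^192 ≡ 1 (mod 193) ✓
Hence ord(15) = 192.

192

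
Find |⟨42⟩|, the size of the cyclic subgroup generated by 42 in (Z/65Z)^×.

12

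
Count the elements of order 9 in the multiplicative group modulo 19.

6

φ(19) = 19 − 1 = 18 = 2 · 3^2.
(Z/19Z)^× is cyclic (|G| = 18); a cyclic group of order m has exactly φ(d) elements of each order d | m, and none otherwise.
9 = 3^2 divides 18, and φ(9) = 6.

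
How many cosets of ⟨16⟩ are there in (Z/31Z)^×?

The order of 16 must divide φ(31) = 31 − 1 = 30 = 2 · 3 · 5.
Divisors of 30: 1, 2, 3, 5, 6, 10, 15, 30.
Check 16^d mod 31 for each divisor in increasing order:
16^1 ≡ 16 (mod 31)
16^2 ≡ 8 (mod 31)
16^3 ≡ 4 (mod 31)
16^5 ≡ 1 (mod 31) ✓
So ord_31(16) = 5, hence |⟨16⟩| = 5.
Index = |(Z/31Z)^×| / |⟨16⟩| = 30 / 5 = 6.

6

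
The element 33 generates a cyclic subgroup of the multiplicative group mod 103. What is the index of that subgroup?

2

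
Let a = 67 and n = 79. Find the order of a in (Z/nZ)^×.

Since 67 ∈ (Z/79Z)^×, its order divides φ(79) = 79 − 1 = 78 = 2 · 3 · 13.
Divisors of 78: 1, 2, 3, 6, 13, 26, 39, 78.
Evaluate successive powers at the divisors of 78:
67^1 ≡ 67 (mod 79)
67^2 ≡ 65 (mod 79)
67^3 ≡ 10 (mod 79)
67^6 ≡ 21 (mod 79)
67^13 ≡ 1 (mod 79) ✓
So ord_79(67) = 13.

13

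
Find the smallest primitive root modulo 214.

φ(214) = φ(2)·φ(107) = 1·106 = 106 = 2 · 53.
g is a primitive root iff g^(106/q) ≢ 1 (mod 214) for each prime q ∈ {2, 53}.
g = 2: gcd(2, 214) = 2 > 1, not a unit — skip.
g = 3: 3^53 ≡ 1 — hits 1, so not a primitive root.
g = 4: gcd(4, 214) = 2 > 1, not a unit — skip.
g = 5: 5^53 ≡ 213; 5^2 ≡ 25 — none is 1, so 5 is a primitive root.
Hence the least primitive root of 214 is 5.

5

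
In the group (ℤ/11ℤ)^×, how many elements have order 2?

φ(11) = 11 − 1 = 10 = 2 · 5.
Since (Z/11Z)^× is cyclic of order 10, the number of elements of order d is φ(d) when d | 10 and 0 otherwise.
2 | 10, and φ(2) = 2 − 1 = 1.

1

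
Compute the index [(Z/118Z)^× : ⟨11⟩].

1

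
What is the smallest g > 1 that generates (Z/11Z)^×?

2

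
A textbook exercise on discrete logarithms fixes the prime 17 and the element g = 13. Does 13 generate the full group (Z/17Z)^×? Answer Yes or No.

φ(17) = 17 − 1 = 16 = 2^4.
It suffices to check that the order of 13 is not a proper divisor of 16: compute 13^(16/q) for q ∈ {2}.
13^8 ≡ 1 (mod 17)  [q = 2: ≡ 1 ✗]
13^8 ≡ 1 shows ord(13) | 8, strictly less than φ(17); not a primitive root.

No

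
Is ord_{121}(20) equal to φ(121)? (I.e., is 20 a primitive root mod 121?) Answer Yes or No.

No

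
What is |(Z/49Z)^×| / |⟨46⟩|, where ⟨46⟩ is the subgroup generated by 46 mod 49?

Since 46 ∈ (Z/49Z)^×, its order divides φ(49) = φ(7^2) = 7·(7−1) = 42 = 2 · 3 · 7.
Divisors of 42: 1, 2, 3, 6, 7, 14, 21, 42.
Evaluate successive powers at the divisors of 42:
46^1 ≡ 46 (mod 49)
46^2 ≡ 9 (mod 49)
46^3 ≡ 22 (mod 49)
46^6 ≡ 43 (mod 49)
46^7 ≡ 18 (mod 49)
46^14 ≡ 30 (mod 49)
46^21 ≡ 1 (mod 49) ✓
The order of 46 is 21, so the subgroup it generates has 21 elements.
[(Z/49Z)^× : ⟨46⟩] = 42/21 = 2.

2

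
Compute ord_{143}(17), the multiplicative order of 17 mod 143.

30

By Lagrange's theorem, ord_143(17) divides φ(143) = φ(11·13) = (11−1)·(13−1) = 10·12 = 120 = 2^3 · 3 · 5.
Divisors of 120: 1, 2, 3, 4, 5, 6, 8, 10, 12, 15, 20, 24, 30, 40, 60, 120.
Evaluate successive powers at the divisors of 120:
17^1 ≡ 17 (mod 143)
17^2 ≡ 3 (mod 143)
17^3 ≡ 51 (mod 143)
17^4 ≡ 9 (mod 143)
17^5 ≡ 10 (mod 143)
17^6 ≡ 27 (mod 143)
17^8 ≡ 81 (mod 143)
17^10 ≡ 100 (mod 143)
17^12 ≡ 14 (mod 143)
17^15 ≡ 142 (mod 143)
17^20 ≡ 133 (mod 143)
17^24 ≡ 53 (mod 143)
17^30 ≡ 1 (mod 143) ✓
The smallest such exponent is 30, so the order of 17 is 30.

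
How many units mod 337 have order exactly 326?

0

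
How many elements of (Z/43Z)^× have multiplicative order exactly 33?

φ(43) = 43 − 1 = 42 = 2 · 3 · 7.
In a cyclic group of order 42, there are φ(d) elements of order d for each divisor d of 42, and zero for non-divisors.
33 does not divide 42, so no element of (Z/43Z)^× has order 33.

0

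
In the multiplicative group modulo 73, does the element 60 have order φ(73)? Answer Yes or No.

Yes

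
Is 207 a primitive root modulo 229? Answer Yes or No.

No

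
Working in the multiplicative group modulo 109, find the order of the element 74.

Since 74 ∈ (Z/109Z)^×, its order divides φ(109) = 109 − 1 = 108 = 2^2 · 3^3.
Divisors of 108: 1, 2, 3, 4, 6, 9, 12, 18, 27, 36, 54, 108.
Compute 74^d (mod 109) for the divisors d until we hit 1:
74^1 ≡ 74
74^2 ≡ 26
74^3 ≡ 71
74^4 ≡ 22
74^6 ≡ 27
74^9 ≡ 64
74^12 ≡ 75
74^18 ≡ 63
74^27 ≡ 108
74^36 ≡ 45
74^54 ≡ 1
Therefore the multiplicative order of 74 modulo 109 is 54.

54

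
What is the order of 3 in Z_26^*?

3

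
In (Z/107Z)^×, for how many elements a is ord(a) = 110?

0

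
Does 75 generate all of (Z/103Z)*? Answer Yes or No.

Yes

φ(103) = 103 − 1 = 102 = 2 · 3 · 17.
An element g generates (Z/103Z)^× iff g^(102/q) ≢ 1 (mod 103) for each prime q ∈ {2, 3, 17}.
75^51 ≡ 102 (mod 103)  [q = 2: ≢ 1 ✓]
75^34 ≡ 46 (mod 103)  [q = 3: ≢ 1 ✓]
75^6 ≡ 66 (mod 103)  [q = 17: ≢ 1 ✓]
Every test exponent gives a nontrivial residue, hence 75 generates the full group.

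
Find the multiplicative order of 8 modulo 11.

The order of 8 must divide φ(11) = 11 − 1 = 10 = 2 · 5.
Divisors of 10: 1, 2, 5, 10.
Check 8^d mod 11 for each divisor in increasing order:
8^1 ≡ 8 (mod 11)
8^2 ≡ 9 (mod 11)
8^5 ≡ 10 (mod 11)
8^10 ≡ 1 (mod 11) ✓
The smallest such exponent is 10, so the order of 8 is 10.

10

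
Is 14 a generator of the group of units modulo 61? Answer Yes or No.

No

φ(61) = 61 − 1 = 60 = 2^2 · 3 · 5.
14 is a primitive root mod 61 iff 14^(φ(61)/q) ≢ 1 for every prime q | φ(61), i.e. q ∈ {2, 3, 5}.
14^30 ≡ 1 (mod 61)  [q = 2: ≡ 1 ✗]
14^20 ≡ 13 (mod 61)  [q = 3: ≢ 1 ✓]
14^12 ≡ 1 (mod 61)  [q = 5: ≡ 1 ✗]
The check at q = 2 fails, so 14 generates a proper subgroup.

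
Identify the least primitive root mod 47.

φ(47) = 47 − 1 = 46 = 2 · 23.
g is a primitive root iff g^(46/q) ≢ 1 (mod 47) for each prime q ∈ {2, 23}.
g = 2: 2^23 ≡ 1 — hits 1, so not a primitive root.
g = 3: 3^23 ≡ 1 — hits 1, so not a primitive root.
g = 4: 4^23 ≡ 1 — hits 1, so not a primitive root.
g = 5: 5^23 ≡ 46; 5^2 ≡ 25 — none is 1, so 5 is a primitive root.
The smallest primitive root modulo 47 is 5.

5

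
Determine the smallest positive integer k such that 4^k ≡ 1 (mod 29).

14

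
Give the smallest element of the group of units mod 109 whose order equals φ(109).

6

φ(109) = 109 − 1 = 108 = 2^2 · 3^3.
Test candidates g = 2, 3, … against the prime factors q ∈ {2, 3} of φ(109): g is a generator iff g^(108/q) ≢ 1 for every such q.
g = 2: 2^54 ≡ 108; 2^36 ≡ 1 — hits 1, so not a primitive root.
g = 3: 3^54 ≡ 1 — hits 1, so not a primitive root.
g = 4: 4^54 ≡ 1 — hits 1, so not a primitive root.
g = 5: 5^54 ≡ 1 — hits 1, so not a primitive root.
g = 6: 6^54 ≡ 108; 6^36 ≡ 63 — none is 1, so 6 is a primitive root.
Hence the least primitive root of 109 is 6.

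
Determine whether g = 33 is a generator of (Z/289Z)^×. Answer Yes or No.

No

φ(289) = φ(17^2) = 17·(17−1) = 272 = 2^4 · 17.
Test 33^(272/q) mod 289 for each prime factor q of 272:
33^136 ≡ 1 (mod 289)  [q = 2: ≡ 1 ✗]
33^16 ≡ 35 (mod 289)  [q = 17: ≢ 1 ✓]
33^136 ≡ 1 shows ord(33) | 136, strictly less than φ(289); not a primitive root.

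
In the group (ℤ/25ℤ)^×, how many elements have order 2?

1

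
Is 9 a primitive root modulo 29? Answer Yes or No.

φ(29) = 29 − 1 = 28 = 2^2 · 7.
It suffices to check that the order of 9 is not a proper divisor of 28: compute 9^(28/q) for q ∈ {2, 7}.
9^14 ≡ 1 (mod 29)  [q = 2: ≡ 1 ✗]
9^4 ≡ 7 (mod 29)  [q = 7: ≢ 1 ✓]
9^14 ≡ 1 shows ord(9) | 14, strictly less than φ(29); not a primitive root.

No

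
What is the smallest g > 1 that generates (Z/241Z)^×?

φ(241) = 241 − 1 = 240 = 2^4 · 3 · 5.
Test candidates g = 2, 3, … against the prime factors q ∈ {2, 3, 5} of φ(241): g is a generator iff g^(240/q) ≢ 1 for every such q.
g = 2: 2^120 ≡ 1 — hits 1, so not a primitive root.
g = 3: 3^120 ≡ 1 — hits 1, so not a primitive root.
g = 4: 4^120 ≡ 1 — hits 1, so not a primitive root.
g = 5: 5^120 ≡ 1 — hits 1, so not a primitive root.
g = 6: 6^120 ≡ 1 — hits 1, so not a primitive root.
g = 7: 7^120 ≡ 240; 7^80 ≡ 15; 7^48 ≡ 91 — none is 1, so 7 is a primitive root.
The smallest primitive root modulo 241 is 7.

7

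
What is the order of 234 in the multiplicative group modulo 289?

68

ord(234) | φ(289) = φ(17^2) = 17·(17−1) = 272 = 2^4 · 17.
Divisors of 272: 1, 2, 4, 8, 16, 17, 34, 68, 136, 272.
Evaluate successive powers at the divisors of 272:
234^1 ≡ 234 (mod 289)
234^2 ≡ 135 (mod 289)
234^4 ≡ 18 (mod 289)
234^8 ≡ 35 (mod 289)
234^16 ≡ 69 (mod 289)
234^17 ≡ 251 (mod 289)
234^34 ≡ 288 (mod 289)
234^68 ≡ 1 (mod 289) ✓
Hence ord(234) = 68.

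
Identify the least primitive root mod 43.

3

φ(43) = 43 − 1 = 42 = 2 · 3 · 7.
Test candidates g = 2, 3, … against the prime factors q ∈ {2, 3, 7} of φ(43): g is a generator iff g^(42/q) ≢ 1 for every such q.
g = 2: 2^21 ≡ 42; 2^14 ≡ 1 — hits 1, so not a primitive root.
g = 3: 3^21 ≡ 42; 3^14 ≡ 36; 3^6 ≡ 41 — none is 1, so 3 is a primitive root.
The smallest primitive root modulo 43 is 3.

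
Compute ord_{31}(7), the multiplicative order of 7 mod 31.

15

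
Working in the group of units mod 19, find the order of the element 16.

Since 16 ∈ (Z/19Z)^×, its order divides φ(19) = 19 − 1 = 18 = 2 · 3^2.
Divisors of 18: 1, 2, 3, 6, 9, 18.
Compute 16^d (mod 19) for the divisors d until we hit 1:
16^1 ≡ 16 (mod 19)
16^2 ≡ 9 (mod 19)
16^3 ≡ 11 (mod 19)
16^6 ≡ 7 (mod 19)
16^9 ≡ 1 (mod 19) ✓
So ord_19(16) = 9.

9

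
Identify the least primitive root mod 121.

φ(121) = φ(11^2) = 11·(11−1) = 110 = 2 · 5 · 11.
Test candidates g = 2, 3, … against the prime factors q ∈ {2, 5, 11} of φ(121): g is a generator iff g^(110/q) ≢ 1 for every such q.
g = 2: 2^55 ≡ 120; 2^22 ≡ 81; 2^10 ≡ 56 — none is 1, so 2 is a primitive root.
The smallest primitive root modulo 121 is 2.

2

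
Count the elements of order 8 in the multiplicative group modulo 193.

4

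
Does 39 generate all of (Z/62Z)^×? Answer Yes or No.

No

φ(62) = φ(2)·φ(31) = 1·30 = 30 = 2 · 3 · 5.
An element g generates (Z/62Z)^× iff g^(30/q) ≢ 1 (mod 62) for each prime q ∈ {2, 3, 5}.
39^15 ≡ 1 (mod 62)  [q = 2: ≡ 1 ✗]
39^10 ≡ 1 (mod 62)  [q = 3: ≡ 1 ✗]
39^6 ≡ 39 (mod 62)  [q = 5: ≢ 1 ✓]
39^15 ≡ 1 shows ord(39) | 15, strictly less than φ(62); not a primitive root.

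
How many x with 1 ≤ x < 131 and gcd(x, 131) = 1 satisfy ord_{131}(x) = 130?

φ(131) = 131 − 1 = 130 = 2 · 5 · 13.
Since (Z/131Z)^× is cyclic of order 130, the number of elements of order d is φ(d) when d | 130 and 0 otherwise.
130 = 2 · 5 · 13 divides 130, and φ(130) = 48.

48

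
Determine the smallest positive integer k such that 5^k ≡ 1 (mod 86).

42

ord(5) | φ(86) = φ(2)·φ(43) = 1·42 = 42 = 2 · 3 · 7.
Divisors of 42: 1, 2, 3, 6, 7, 14, 21, 42.
Check 5^d mod 86 for each divisor in increasing order:
5^1 ≡ 5 (mod 86)
5^2 ≡ 25 (mod 86)
5^3 ≡ 39 (mod 86)
5^6 ≡ 59 (mod 86)
5^7 ≡ 37 (mod 86)
5^14 ≡ 79 (mod 86)
5^21 ≡ 85 (mod 86)
5^42 ≡ 1 (mod 86) ✓
So ord_86(5) = 42.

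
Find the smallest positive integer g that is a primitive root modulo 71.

φ(71) = 71 − 1 = 70 = 2 · 5 · 7.
g is a primitive root iff g^(70/q) ≢ 1 (mod 71) for each prime q ∈ {2, 5, 7}.
g = 2: 2^35 ≡ 1 — hits 1, so not a primitive root.
g = 3: 3^35 ≡ 1 — hits 1, so not a primitive root.
g = 4: 4^35 ≡ 1 — hits 1, so not a primitive root.
g = 5: 5^35 ≡ 1 — hits 1, so not a primitive root.
g = 6: 6^35 ≡ 1 — hits 1, so not a primitive root.
g = 7: 7^35 ≡ 70; 7^14 ≡ 54; 7^10 ≡ 45 — none is 1, so 7 is a primitive root.
So 7 is the smallest generator of (Z/71Z)^×.

7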